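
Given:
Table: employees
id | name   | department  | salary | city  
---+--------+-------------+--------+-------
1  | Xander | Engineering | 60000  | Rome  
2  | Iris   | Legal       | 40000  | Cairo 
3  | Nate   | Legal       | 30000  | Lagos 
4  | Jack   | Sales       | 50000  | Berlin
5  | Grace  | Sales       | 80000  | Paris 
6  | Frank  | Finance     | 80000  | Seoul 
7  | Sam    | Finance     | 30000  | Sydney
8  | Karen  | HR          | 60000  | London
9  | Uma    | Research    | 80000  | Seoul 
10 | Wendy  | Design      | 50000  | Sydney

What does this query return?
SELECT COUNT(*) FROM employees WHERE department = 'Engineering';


Counting rows where department = 'Engineering'
  Xander -> MATCH


1


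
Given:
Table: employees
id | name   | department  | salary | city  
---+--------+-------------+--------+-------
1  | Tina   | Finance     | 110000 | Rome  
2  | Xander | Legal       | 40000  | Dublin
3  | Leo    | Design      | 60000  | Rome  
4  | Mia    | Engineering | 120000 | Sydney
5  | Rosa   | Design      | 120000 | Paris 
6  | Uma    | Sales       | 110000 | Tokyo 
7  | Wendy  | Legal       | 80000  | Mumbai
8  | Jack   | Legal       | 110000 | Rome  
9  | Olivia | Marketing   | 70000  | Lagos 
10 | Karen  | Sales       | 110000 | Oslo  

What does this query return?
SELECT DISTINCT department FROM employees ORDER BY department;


All 'department' values (row order): Finance, Legal, Design, Engineering, Design, Sales, Legal, Legal, Marketing, Sales
Removing duplicates leaves 6 unique value(s).

6 values:
Design
Engineering
Finance
Legal
Marketing
Sales


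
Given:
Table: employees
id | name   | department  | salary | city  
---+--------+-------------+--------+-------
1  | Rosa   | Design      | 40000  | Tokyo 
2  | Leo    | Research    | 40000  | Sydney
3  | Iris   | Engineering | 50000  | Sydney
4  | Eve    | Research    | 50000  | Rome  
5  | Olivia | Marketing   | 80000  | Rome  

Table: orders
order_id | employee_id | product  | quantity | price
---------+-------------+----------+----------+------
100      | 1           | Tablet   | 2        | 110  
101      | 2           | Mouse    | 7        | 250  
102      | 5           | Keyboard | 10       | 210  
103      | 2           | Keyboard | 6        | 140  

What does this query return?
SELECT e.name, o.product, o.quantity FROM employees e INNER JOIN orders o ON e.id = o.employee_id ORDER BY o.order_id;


Joining employees.id = orders.employee_id:
  employee Rosa (id=1) -> order Tablet
  employee Leo (id=2) -> order Mouse
  employee Olivia (id=5) -> order Keyboard
  employee Leo (id=2) -> order Keyboard


4 rows:
Rosa, Tablet, 2
Leo, Mouse, 7
Olivia, Keyboard, 10
Leo, Keyboard, 6


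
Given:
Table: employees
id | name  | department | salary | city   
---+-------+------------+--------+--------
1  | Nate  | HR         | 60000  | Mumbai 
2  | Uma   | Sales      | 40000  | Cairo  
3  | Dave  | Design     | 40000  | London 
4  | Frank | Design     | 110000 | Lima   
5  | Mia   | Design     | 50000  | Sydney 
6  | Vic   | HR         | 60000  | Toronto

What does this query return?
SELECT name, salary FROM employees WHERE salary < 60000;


Filtering: salary < 60000
Matching: 3 rows

3 rows:
Uma, 40000
Dave, 40000
Mia, 50000


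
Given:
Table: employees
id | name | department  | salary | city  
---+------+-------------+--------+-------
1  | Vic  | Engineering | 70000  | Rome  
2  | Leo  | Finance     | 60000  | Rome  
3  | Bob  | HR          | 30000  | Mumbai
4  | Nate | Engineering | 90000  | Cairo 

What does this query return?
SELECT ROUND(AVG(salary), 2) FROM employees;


SUM(salary) = 250000
COUNT = 4
ROUND(AVG, 2) = ROUND(250000 / 4, 2) = 62500.0

62500.0


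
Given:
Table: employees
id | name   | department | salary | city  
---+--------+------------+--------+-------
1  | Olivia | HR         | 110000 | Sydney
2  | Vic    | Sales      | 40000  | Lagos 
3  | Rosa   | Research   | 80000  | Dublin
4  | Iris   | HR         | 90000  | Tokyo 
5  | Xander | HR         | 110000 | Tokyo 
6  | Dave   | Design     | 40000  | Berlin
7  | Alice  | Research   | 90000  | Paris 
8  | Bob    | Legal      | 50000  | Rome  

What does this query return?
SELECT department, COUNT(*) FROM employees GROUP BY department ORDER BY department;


Assigning each row to its department group:
  Olivia -> HR
  Vic -> Sales
  Rosa -> Research
  Iris -> HR
  Xander -> HR
  Dave -> Design
  Alice -> Research
  Bob -> Legal


5 groups:
Design, 1
HR, 3
Legal, 1
Research, 2
Sales, 1


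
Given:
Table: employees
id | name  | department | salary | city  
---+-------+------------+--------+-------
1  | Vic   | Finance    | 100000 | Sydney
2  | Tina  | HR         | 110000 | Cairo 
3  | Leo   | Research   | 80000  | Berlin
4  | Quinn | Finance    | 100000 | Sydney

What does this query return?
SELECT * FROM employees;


SELECT * returns all 4 rows with all columns

4 rows:
1, Vic, Finance, 100000, Sydney
2, Tina, HR, 110000, Cairo
3, Leo, Research, 80000, Berlin
4, Quinn, Finance, 100000, Sydney


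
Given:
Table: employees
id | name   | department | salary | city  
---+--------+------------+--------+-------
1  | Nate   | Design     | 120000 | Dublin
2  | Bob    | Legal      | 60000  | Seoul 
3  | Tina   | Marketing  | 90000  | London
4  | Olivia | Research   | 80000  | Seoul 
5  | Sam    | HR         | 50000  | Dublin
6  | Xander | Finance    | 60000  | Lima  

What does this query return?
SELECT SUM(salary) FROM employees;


SUM(salary) = 120000 + 60000 + 90000 + 80000 + 50000 + 60000 = 460000

460000


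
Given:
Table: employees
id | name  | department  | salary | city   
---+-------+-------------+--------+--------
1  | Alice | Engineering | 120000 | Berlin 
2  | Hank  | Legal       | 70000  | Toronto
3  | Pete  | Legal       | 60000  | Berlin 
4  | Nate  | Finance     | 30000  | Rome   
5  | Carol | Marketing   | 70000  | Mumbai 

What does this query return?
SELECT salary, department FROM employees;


Projecting columns: salary, department

5 rows:
120000, Engineering
70000, Legal
60000, Legal
30000, Finance
70000, Marketing


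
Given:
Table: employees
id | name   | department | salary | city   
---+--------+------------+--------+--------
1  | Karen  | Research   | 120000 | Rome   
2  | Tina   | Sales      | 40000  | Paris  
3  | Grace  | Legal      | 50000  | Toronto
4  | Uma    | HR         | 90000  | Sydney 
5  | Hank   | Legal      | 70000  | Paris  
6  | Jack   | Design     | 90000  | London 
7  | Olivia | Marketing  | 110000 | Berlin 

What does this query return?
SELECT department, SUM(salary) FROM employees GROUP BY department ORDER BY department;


Summing salary within each department:
  Design: 90000 = 90000
  HR: 90000 = 90000
  Legal: 50000 + 70000 = 120000
  Marketing: 110000 = 110000
  Research: 120000 = 120000
  Sales: 40000 = 40000


6 groups:
Design, 90000
HR, 90000
Legal, 120000
Marketing, 110000
Research, 120000
Sales, 40000


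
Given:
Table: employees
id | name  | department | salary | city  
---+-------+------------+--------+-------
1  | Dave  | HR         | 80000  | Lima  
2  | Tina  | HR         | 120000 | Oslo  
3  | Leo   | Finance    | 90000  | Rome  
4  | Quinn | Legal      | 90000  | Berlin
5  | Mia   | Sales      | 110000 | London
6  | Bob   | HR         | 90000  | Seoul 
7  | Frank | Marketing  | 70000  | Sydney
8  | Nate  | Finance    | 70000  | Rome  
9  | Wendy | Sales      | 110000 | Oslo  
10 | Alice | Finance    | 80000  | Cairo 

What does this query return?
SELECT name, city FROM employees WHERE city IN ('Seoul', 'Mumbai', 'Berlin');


Filtering: city IN ('Seoul', 'Mumbai', 'Berlin')
Matching: 2 rows

2 rows:
Quinn, Berlin
Bob, Seoul


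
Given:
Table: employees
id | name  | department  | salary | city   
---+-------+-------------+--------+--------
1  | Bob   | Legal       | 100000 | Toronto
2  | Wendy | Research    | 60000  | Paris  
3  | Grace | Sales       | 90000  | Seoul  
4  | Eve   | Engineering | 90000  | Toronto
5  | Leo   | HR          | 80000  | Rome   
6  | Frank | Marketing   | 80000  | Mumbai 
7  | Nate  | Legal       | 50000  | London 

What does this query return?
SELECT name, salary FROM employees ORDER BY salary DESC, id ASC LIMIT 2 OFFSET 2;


Sort by salary DESC (id ASC tiebreak), then skip 2 and take 2
Rows 3 through 4

2 rows:
Eve, 90000
Leo, 80000


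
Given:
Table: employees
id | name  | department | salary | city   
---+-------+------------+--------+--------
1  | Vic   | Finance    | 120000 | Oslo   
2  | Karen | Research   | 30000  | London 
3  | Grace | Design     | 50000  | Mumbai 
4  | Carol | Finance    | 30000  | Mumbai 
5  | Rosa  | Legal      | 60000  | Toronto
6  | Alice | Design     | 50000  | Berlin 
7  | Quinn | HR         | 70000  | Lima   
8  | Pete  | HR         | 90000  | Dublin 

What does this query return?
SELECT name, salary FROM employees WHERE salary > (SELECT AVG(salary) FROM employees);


Subquery: AVG(salary) = 62500.0
Filtering: salary > 62500.0
  Vic (120000) -> MATCH
  Quinn (70000) -> MATCH
  Pete (90000) -> MATCH


3 rows:
Vic, 120000
Quinn, 70000
Pete, 90000


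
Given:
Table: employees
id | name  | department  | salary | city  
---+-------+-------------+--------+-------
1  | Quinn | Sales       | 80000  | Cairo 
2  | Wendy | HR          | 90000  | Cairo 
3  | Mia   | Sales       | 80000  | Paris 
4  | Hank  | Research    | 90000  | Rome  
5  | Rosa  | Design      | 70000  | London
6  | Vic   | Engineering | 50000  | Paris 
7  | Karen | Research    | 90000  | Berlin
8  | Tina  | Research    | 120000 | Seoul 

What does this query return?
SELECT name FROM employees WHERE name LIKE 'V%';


LIKE 'V%' matches names starting with 'V'
Matching: 1

1 rows:
Vic


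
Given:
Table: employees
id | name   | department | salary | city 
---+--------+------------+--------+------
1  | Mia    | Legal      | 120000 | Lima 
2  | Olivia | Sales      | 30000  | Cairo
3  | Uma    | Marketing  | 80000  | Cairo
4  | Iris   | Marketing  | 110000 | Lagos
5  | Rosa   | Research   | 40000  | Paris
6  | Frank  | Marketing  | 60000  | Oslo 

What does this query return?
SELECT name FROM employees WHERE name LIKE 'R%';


LIKE 'R%' matches names starting with 'R'
Matching: 1

1 rows:
Rosa


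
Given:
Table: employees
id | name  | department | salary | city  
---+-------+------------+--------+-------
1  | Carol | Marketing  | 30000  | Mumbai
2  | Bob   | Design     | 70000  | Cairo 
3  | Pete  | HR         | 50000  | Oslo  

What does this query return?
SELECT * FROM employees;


SELECT * returns all 3 rows with all columns

3 rows:
1, Carol, Marketing, 30000, Mumbai
2, Bob, Design, 70000, Cairo
3, Pete, HR, 50000, Oslo


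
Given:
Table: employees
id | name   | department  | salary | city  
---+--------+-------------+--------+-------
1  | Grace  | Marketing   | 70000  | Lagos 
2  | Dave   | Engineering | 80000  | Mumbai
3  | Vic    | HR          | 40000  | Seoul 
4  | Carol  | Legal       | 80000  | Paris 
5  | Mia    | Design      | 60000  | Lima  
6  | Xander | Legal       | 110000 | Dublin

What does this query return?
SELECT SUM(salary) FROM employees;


SUM(salary) = 70000 + 80000 + 40000 + 80000 + 60000 + 110000 = 440000

440000


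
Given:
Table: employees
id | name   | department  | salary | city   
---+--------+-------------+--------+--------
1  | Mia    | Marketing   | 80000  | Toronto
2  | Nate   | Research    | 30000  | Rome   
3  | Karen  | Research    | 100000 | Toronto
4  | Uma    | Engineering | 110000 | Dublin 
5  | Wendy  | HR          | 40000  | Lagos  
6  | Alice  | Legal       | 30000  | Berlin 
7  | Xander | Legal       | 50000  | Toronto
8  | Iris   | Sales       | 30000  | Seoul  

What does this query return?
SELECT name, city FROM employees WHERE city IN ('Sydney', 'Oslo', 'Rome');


Filtering: city IN ('Sydney', 'Oslo', 'Rome')
Matching: 1 rows

1 rows:
Nate, Rome


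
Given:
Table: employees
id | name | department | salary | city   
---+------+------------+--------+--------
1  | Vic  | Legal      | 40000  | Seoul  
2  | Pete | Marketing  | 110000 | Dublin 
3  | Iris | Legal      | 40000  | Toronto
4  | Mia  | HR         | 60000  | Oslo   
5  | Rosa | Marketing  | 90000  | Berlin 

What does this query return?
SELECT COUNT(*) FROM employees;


COUNT(*) counts all rows

5


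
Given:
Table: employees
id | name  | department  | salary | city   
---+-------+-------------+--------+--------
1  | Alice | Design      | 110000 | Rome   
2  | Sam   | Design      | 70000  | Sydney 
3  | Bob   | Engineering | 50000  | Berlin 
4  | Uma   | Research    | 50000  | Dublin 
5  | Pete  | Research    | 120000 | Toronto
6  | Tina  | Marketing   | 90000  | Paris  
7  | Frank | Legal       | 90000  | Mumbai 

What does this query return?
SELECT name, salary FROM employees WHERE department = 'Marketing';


Filtering: department = 'Marketing'
Matching rows: 1

1 rows:
Tina, 90000


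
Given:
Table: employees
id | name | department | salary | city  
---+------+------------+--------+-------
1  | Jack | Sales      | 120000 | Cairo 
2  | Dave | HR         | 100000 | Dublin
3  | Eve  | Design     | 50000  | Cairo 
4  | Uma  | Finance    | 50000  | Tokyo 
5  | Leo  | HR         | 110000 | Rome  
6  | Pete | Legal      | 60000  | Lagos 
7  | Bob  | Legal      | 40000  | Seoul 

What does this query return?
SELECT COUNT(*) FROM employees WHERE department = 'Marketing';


Counting rows where department = 'Marketing'


0


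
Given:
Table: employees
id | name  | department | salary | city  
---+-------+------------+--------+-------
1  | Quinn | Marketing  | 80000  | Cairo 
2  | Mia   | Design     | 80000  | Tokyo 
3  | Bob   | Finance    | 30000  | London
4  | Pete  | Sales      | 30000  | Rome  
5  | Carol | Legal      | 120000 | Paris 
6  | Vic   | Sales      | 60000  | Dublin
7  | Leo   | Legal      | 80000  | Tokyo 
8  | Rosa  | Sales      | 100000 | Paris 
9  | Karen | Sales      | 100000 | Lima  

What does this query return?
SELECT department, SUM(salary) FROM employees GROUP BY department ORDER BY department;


Summing salary within each department:
  Design: 80000 = 80000
  Finance: 30000 = 30000
  Legal: 120000 + 80000 = 200000
  Marketing: 80000 = 80000
  Sales: 30000 + 60000 + 100000 + 100000 = 290000


5 groups:
Design, 80000
Finance, 30000
Legal, 200000
Marketing, 80000
Sales, 290000


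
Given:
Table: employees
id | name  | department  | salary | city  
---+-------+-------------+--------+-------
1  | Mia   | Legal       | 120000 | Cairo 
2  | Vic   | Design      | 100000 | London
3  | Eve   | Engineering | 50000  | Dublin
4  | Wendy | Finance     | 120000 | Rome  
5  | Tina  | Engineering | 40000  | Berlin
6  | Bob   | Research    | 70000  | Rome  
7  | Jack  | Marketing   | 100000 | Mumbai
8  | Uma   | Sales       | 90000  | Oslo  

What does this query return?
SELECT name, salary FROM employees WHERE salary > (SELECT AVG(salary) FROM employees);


Subquery: AVG(salary) = 86250.0
Filtering: salary > 86250.0
  Mia (120000) -> MATCH
  Vic (100000) -> MATCH
  Wendy (120000) -> MATCH
  Jack (100000) -> MATCH
  Uma (90000) -> MATCH


5 rows:
Mia, 120000
Vic, 100000
Wendy, 120000
Jack, 100000
Uma, 90000


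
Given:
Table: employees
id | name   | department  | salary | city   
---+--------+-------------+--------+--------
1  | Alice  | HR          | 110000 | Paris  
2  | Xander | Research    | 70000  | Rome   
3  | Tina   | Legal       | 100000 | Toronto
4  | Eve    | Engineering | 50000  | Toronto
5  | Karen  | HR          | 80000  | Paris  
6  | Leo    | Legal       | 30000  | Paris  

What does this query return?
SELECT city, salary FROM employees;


Projecting columns: city, salary

6 rows:
Paris, 110000
Rome, 70000
Toronto, 100000
Toronto, 50000
Paris, 80000
Paris, 30000


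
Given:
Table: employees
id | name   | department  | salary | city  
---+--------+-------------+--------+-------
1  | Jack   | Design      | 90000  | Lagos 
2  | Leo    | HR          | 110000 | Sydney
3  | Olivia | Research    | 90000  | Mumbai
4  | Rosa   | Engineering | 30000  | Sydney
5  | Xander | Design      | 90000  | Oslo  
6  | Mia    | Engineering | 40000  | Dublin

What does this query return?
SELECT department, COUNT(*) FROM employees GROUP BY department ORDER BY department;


Assigning each row to its department group:
  Jack -> Design
  Leo -> HR
  Olivia -> Research
  Rosa -> Engineering
  Xander -> Design
  Mia -> Engineering


4 groups:
Design, 2
Engineering, 2
HR, 1
Research, 1


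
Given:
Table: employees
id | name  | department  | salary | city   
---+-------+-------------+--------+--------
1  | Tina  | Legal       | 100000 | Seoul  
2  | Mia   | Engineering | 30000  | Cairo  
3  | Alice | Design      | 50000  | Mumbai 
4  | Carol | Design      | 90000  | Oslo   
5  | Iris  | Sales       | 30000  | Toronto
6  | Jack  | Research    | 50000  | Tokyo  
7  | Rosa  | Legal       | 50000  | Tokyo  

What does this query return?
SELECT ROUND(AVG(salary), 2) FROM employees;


SUM(salary) = 400000
COUNT = 7
ROUND(AVG, 2) = ROUND(400000 / 7, 2) = 57142.86

57142.86


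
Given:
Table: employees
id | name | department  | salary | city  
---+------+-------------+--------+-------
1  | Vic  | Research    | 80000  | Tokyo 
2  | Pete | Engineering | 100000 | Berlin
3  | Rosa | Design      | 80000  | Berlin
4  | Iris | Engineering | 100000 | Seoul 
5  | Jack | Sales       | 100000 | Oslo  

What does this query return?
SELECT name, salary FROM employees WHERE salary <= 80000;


Filtering: salary <= 80000
Matching: 2 rows

2 rows:
Vic, 80000
Rosa, 80000


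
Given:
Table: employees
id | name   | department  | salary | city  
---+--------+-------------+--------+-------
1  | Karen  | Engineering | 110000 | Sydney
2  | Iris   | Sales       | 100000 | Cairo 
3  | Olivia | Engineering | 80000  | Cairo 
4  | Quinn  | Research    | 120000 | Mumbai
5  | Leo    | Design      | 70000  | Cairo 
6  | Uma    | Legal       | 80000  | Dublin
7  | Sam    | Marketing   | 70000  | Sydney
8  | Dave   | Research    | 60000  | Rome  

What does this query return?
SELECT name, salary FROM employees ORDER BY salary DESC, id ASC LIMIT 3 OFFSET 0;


Sort by salary DESC (id ASC tiebreak), then skip 0 and take 3
Rows 1 through 3

3 rows:
Quinn, 120000
Karen, 110000
Iris, 100000


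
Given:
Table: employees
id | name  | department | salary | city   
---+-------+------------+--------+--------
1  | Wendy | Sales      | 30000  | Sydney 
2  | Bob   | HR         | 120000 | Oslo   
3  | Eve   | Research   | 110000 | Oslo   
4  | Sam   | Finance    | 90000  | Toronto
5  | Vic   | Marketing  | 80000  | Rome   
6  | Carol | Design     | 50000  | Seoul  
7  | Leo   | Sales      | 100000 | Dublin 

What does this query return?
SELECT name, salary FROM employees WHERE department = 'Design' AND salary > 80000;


Filtering: department = 'Design' AND salary > 80000
Matching: 0 rows

Empty result set (0 rows)


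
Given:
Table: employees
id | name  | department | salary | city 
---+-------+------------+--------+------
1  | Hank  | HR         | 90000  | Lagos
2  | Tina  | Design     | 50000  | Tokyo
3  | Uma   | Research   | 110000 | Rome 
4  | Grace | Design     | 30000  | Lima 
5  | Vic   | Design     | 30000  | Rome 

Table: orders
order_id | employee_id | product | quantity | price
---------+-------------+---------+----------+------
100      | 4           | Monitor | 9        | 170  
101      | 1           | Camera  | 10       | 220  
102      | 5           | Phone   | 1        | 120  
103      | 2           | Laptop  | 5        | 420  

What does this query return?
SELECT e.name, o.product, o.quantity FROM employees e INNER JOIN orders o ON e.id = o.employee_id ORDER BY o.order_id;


Joining employees.id = orders.employee_id:
  employee Grace (id=4) -> order Monitor
  employee Hank (id=1) -> order Camera
  employee Vic (id=5) -> order Phone
  employee Tina (id=2) -> order Laptop


4 rows:
Grace, Monitor, 9
Hank, Camera, 10
Vic, Phone, 1
Tina, Laptop, 5


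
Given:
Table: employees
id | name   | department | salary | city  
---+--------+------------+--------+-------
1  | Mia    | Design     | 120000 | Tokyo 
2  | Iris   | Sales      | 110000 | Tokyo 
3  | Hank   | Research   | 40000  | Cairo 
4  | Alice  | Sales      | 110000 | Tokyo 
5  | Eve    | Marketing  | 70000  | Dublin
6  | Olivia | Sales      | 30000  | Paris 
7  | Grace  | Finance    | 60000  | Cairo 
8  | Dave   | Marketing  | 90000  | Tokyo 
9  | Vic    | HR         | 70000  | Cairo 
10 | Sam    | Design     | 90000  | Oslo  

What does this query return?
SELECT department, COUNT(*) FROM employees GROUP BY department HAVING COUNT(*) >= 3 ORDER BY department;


Groups with count >= 3:
  Sales: 3 -> PASS
  Design: 2 -> filtered out
  Finance: 1 -> filtered out
  HR: 1 -> filtered out
  Marketing: 2 -> filtered out
  Research: 1 -> filtered out


1 groups:
Sales, 3


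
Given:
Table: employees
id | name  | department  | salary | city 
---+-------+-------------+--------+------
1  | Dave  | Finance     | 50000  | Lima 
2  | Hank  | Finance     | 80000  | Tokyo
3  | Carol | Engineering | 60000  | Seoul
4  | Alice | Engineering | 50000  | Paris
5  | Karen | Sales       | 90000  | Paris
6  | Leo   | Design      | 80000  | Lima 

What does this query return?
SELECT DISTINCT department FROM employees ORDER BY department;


All 'department' values (row order): Finance, Finance, Engineering, Engineering, Sales, Design
Removing duplicates leaves 4 unique value(s).

4 values:
Design
Engineering
Finance
Sales


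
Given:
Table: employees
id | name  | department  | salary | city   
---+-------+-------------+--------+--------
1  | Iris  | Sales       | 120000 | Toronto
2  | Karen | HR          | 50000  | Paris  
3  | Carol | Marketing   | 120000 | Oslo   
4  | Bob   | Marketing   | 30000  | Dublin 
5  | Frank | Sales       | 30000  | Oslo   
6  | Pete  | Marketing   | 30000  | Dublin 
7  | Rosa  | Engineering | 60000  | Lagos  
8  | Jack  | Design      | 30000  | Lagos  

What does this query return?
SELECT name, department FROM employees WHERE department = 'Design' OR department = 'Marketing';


Filtering: department = 'Design' OR 'Marketing'
Matching: 4 rows

4 rows:
Carol, Marketing
Bob, Marketing
Pete, Marketing
Jack, Design


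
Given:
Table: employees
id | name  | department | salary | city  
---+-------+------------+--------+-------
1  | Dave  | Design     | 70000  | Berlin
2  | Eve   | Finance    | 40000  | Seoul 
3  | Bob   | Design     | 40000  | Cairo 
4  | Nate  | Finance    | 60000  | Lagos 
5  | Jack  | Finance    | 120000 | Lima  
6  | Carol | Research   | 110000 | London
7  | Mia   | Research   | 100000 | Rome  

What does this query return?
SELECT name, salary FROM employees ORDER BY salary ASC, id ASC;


Sorting by salary ASC, then id ASC for ties

7 rows:
Eve, 40000
Bob, 40000
Nate, 60000
Dave, 70000
Mia, 100000
Carol, 110000
Jack, 120000


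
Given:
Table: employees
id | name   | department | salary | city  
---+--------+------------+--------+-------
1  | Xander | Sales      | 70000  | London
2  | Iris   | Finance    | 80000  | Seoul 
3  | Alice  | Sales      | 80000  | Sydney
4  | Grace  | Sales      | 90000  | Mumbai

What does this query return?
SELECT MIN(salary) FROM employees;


Salaries: 70000, 80000, 80000, 90000
MIN = 70000

70000


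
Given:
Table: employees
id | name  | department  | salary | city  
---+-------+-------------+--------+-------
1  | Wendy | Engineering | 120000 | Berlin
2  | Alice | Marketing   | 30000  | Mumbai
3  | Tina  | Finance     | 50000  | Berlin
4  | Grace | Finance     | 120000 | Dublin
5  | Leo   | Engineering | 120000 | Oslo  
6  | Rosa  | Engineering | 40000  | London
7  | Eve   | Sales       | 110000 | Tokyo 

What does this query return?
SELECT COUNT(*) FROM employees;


COUNT(*) counts all rows

7


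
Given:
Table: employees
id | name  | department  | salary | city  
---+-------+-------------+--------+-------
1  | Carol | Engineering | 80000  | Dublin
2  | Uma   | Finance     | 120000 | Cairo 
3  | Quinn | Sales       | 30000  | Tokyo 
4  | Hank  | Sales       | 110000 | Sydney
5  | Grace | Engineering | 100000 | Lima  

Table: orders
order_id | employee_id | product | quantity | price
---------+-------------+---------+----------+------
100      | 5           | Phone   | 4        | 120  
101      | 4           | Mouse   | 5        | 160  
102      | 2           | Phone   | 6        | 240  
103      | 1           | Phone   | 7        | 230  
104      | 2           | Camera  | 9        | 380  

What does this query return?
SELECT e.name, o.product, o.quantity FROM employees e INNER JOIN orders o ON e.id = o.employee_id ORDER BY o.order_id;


Joining employees.id = orders.employee_id:
  employee Grace (id=5) -> order Phone
  employee Hank (id=4) -> order Mouse
  employee Uma (id=2) -> order Phone
  employee Carol (id=1) -> order Phone
  employee Uma (id=2) -> order Camera


5 rows:
Grace, Phone, 4
Hank, Mouse, 5
Uma, Phone, 6
Carol, Phone, 7
Uma, Camera, 9


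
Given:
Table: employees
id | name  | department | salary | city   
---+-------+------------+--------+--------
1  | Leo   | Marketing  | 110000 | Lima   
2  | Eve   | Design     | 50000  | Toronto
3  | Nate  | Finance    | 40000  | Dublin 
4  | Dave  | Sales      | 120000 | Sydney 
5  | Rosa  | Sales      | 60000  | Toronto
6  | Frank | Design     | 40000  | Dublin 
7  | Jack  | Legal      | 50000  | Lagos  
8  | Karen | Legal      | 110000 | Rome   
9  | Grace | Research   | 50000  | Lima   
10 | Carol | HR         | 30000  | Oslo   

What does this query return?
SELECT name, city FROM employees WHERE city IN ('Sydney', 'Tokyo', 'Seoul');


Filtering: city IN ('Sydney', 'Tokyo', 'Seoul')
Matching: 1 rows

1 rows:
Dave, Sydney


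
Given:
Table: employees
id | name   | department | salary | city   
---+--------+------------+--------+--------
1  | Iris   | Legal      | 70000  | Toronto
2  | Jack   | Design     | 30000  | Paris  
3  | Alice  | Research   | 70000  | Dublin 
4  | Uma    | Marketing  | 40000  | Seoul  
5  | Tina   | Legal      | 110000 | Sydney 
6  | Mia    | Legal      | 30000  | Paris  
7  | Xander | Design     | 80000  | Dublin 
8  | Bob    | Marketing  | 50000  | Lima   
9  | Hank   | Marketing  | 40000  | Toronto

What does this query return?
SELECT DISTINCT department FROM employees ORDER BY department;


All 'department' values (row order): Legal, Design, Research, Marketing, Legal, Legal, Design, Marketing, Marketing
Removing duplicates leaves 4 unique value(s).

4 values:
Design
Legal
Marketing
Research


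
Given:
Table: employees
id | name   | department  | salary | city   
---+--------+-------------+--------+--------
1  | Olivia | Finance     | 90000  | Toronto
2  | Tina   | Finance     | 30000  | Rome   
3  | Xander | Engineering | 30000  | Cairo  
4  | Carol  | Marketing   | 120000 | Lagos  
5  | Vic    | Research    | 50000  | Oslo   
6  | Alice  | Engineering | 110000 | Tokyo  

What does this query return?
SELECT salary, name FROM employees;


Projecting columns: salary, name

6 rows:
90000, Olivia
30000, Tina
30000, Xander
120000, Carol
50000, Vic
110000, Alice


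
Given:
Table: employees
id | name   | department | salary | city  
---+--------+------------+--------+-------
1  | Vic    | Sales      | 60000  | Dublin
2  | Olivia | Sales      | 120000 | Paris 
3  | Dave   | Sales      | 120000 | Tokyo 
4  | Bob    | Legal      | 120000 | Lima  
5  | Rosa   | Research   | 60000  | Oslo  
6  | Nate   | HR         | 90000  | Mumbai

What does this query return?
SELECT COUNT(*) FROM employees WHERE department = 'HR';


Counting rows where department = 'HR'
  Nate -> MATCH


1


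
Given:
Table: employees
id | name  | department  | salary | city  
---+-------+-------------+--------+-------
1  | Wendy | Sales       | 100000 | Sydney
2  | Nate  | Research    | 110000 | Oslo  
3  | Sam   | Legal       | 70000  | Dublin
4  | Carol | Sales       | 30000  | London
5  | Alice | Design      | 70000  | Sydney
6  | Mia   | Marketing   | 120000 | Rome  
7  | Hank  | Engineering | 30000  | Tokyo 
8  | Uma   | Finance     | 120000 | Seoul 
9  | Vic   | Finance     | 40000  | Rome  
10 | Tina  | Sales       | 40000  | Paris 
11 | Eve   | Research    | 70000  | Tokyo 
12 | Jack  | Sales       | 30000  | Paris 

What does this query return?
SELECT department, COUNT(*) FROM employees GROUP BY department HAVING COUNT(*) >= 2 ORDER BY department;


Groups with count >= 2:
  Finance: 2 -> PASS
  Research: 2 -> PASS
  Sales: 4 -> PASS
  Design: 1 -> filtered out
  Engineering: 1 -> filtered out
  Legal: 1 -> filtered out
  Marketing: 1 -> filtered out


3 groups:
Finance, 2
Research, 2
Sales, 4


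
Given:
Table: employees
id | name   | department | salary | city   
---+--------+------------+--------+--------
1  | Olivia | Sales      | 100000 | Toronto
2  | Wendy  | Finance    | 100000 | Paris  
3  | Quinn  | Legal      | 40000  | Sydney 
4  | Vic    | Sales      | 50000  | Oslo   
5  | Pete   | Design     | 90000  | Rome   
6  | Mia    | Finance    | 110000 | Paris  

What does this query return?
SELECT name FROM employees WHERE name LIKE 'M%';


LIKE 'M%' matches names starting with 'M'
Matching: 1

1 rows:
Mia


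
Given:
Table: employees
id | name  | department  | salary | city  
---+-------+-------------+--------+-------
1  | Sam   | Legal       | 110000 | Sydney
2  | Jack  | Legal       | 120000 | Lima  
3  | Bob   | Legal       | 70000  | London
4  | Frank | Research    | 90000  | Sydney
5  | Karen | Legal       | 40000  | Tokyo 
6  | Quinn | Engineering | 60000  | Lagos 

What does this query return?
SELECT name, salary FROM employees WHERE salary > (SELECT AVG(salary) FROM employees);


Subquery: AVG(salary) = 81666.67
Filtering: salary > 81666.67
  Sam (110000) -> MATCH
  Jack (120000) -> MATCH
  Frank (90000) -> MATCH


3 rows:
Sam, 110000
Jack, 120000
Frank, 90000


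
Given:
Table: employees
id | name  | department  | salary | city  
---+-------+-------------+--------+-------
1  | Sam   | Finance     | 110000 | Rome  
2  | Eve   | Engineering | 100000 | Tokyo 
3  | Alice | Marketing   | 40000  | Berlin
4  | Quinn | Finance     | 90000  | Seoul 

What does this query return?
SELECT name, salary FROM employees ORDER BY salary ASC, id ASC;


Sorting by salary ASC, then id ASC for ties

4 rows:
Alice, 40000
Quinn, 90000
Eve, 100000
Sam, 110000


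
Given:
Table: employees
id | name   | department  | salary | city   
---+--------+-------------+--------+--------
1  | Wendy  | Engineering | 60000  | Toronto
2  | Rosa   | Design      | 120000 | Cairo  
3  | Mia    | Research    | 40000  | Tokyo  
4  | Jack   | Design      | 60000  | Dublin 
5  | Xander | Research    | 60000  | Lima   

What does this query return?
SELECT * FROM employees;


SELECT * returns all 5 rows with all columns

5 rows:
1, Wendy, Engineering, 60000, Toronto
2, Rosa, Design, 120000, Cairo
3, Mia, Research, 40000, Tokyo
4, Jack, Design, 60000, Dublin
5, Xander, Research, 60000, Lima


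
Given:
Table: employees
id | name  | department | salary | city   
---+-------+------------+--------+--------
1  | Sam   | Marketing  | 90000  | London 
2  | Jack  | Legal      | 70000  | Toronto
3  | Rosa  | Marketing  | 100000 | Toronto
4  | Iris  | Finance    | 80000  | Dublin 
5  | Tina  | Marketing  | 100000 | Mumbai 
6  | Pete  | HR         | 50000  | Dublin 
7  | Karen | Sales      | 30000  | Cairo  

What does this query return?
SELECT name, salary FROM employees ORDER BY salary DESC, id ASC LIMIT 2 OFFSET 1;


Sort by salary DESC (id ASC tiebreak), then skip 1 and take 2
Rows 2 through 3

2 rows:
Tina, 100000
Sam, 90000


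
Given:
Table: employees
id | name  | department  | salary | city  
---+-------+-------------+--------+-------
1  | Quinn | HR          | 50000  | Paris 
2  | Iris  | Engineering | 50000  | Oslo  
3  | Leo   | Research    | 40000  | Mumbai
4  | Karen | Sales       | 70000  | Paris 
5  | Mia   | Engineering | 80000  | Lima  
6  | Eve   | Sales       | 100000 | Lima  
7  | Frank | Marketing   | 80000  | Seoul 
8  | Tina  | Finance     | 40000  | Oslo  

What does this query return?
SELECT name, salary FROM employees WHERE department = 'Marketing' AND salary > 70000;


Filtering: department = 'Marketing' AND salary > 70000
Matching: 1 rows

1 rows:
Frank, 80000


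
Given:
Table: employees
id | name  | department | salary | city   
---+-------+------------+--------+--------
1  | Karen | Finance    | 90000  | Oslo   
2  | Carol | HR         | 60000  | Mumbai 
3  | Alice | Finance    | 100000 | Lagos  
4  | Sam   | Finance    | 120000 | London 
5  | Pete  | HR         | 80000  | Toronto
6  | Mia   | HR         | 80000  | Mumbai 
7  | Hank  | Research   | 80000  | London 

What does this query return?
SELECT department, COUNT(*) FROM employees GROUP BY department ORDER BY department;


Assigning each row to its department group:
  Karen -> Finance
  Carol -> HR
  Alice -> Finance
  Sam -> Finance
  Pete -> HR
  Mia -> HR
  Hank -> Research


3 groups:
Finance, 3
HR, 3
Research, 1


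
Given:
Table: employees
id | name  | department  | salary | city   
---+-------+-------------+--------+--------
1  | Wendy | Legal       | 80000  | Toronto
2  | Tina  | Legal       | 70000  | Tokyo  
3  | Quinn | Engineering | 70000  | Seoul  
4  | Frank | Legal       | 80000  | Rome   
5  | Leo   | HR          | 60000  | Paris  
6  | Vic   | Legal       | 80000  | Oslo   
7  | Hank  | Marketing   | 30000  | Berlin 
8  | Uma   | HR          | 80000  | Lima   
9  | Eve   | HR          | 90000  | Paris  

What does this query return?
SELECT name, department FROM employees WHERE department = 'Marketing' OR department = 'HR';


Filtering: department = 'Marketing' OR 'HR'
Matching: 4 rows

4 rows:
Leo, HR
Hank, Marketing
Uma, HR
Eve, HR


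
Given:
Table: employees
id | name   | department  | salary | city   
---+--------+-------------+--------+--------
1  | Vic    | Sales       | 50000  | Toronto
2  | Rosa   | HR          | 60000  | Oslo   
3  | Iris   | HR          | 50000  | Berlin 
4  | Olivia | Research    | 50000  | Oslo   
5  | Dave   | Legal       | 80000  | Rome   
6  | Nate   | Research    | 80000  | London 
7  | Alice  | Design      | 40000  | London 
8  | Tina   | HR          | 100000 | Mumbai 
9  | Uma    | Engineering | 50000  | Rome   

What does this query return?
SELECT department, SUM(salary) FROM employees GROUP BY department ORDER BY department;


Summing salary within each department:
  Design: 40000 = 40000
  Engineering: 50000 = 50000
  HR: 60000 + 50000 + 100000 = 210000
  Legal: 80000 = 80000
  Research: 50000 + 80000 = 130000
  Sales: 50000 = 50000


6 groups:
Design, 40000
Engineering, 50000
HR, 210000
Legal, 80000
Research, 130000
Sales, 50000


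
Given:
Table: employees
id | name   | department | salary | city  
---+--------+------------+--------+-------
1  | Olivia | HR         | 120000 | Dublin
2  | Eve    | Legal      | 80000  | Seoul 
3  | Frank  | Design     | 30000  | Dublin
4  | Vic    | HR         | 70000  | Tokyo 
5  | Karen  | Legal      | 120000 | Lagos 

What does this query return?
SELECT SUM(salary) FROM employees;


SUM(salary) = 120000 + 80000 + 30000 + 70000 + 120000 = 420000

420000


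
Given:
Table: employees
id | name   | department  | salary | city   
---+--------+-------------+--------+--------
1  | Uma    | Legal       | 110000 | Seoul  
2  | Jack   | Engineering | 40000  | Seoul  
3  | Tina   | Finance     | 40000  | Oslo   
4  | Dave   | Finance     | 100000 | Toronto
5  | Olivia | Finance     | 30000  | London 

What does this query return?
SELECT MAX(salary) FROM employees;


Salaries: 110000, 40000, 40000, 100000, 30000
MAX = 110000

110000


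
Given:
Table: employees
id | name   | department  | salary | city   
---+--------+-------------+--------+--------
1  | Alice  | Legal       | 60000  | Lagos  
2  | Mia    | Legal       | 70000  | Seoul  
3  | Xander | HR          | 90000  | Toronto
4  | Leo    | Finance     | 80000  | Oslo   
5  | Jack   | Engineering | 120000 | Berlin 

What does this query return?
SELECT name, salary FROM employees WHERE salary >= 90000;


Filtering: salary >= 90000
Matching: 2 rows

2 rows:
Xander, 90000
Jack, 120000


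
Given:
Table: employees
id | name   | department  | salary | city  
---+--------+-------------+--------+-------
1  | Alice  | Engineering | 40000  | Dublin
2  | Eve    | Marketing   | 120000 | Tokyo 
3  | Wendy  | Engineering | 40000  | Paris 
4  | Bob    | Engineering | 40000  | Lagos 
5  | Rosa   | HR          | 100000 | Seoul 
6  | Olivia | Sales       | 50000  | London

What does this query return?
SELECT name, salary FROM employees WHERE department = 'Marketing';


Filtering: department = 'Marketing'
Matching rows: 1

1 rows:
Eve, 120000


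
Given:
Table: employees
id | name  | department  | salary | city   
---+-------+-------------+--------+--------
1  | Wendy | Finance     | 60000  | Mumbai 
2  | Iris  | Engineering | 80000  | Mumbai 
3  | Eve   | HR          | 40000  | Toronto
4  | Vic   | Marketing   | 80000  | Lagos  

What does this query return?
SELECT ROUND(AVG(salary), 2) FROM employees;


SUM(salary) = 260000
COUNT = 4
ROUND(AVG, 2) = ROUND(260000 / 4, 2) = 65000.0

65000.0


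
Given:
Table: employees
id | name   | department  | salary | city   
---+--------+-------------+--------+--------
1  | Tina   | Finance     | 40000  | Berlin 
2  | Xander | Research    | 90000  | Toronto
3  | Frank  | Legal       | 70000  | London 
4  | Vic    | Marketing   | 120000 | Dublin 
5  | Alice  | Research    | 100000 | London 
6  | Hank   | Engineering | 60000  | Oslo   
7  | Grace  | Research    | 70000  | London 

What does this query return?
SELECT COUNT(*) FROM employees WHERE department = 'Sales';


Counting rows where department = 'Sales'


0


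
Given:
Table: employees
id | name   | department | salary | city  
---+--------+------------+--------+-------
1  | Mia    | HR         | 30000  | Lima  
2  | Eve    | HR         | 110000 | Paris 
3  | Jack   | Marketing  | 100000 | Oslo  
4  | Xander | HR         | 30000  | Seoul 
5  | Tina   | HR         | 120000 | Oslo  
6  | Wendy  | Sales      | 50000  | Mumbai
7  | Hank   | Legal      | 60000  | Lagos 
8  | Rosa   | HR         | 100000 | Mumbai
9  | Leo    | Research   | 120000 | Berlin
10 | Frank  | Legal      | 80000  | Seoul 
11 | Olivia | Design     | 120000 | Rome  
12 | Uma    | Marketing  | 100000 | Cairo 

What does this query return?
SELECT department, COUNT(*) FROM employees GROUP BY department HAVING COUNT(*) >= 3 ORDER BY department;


Groups with count >= 3:
  HR: 5 -> PASS
  Design: 1 -> filtered out
  Legal: 2 -> filtered out
  Marketing: 2 -> filtered out
  Research: 1 -> filtered out
  Sales: 1 -> filtered out


1 groups:
HR, 5


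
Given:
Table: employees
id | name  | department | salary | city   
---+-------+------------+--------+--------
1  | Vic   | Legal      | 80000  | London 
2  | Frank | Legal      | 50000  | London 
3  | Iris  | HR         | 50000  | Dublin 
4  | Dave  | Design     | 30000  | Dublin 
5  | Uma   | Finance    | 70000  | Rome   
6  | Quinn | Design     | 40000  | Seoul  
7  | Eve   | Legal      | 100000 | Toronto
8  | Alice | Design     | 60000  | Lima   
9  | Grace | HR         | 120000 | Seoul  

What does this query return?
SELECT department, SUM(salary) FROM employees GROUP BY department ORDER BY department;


Summing salary within each department:
  Design: 30000 + 40000 + 60000 = 130000
  Finance: 70000 = 70000
  HR: 50000 + 120000 = 170000
  Legal: 80000 + 50000 + 100000 = 230000


4 groups:
Design, 130000
Finance, 70000
HR, 170000
Legal, 230000


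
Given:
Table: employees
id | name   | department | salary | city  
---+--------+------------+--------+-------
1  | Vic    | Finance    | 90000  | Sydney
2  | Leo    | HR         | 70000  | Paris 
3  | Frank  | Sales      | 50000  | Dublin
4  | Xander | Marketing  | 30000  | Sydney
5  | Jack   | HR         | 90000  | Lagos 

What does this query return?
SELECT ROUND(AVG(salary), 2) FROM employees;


SUM(salary) = 330000
COUNT = 5
ROUND(AVG, 2) = ROUND(330000 / 5, 2) = 66000.0

66000.0


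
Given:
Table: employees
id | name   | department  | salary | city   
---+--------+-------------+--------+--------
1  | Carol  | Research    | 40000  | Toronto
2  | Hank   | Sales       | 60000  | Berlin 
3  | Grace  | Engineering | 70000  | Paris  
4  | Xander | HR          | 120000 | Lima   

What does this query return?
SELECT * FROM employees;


SELECT * returns all 4 rows with all columns

4 rows:
1, Carol, Research, 40000, Toronto
2, Hank, Sales, 60000, Berlin
3, Grace, Engineering, 70000, Paris
4, Xander, HR, 120000, Lima
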